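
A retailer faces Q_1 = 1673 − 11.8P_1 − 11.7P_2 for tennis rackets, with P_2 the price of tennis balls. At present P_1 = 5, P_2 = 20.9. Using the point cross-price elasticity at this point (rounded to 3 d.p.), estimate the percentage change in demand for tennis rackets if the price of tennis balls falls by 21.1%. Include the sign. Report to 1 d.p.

At P_1 = 5, P_2 = 20.9: Q_1 = 1369.47.
∂Q_1/∂P_2 = -11.7.
ε = (∂Q_1/∂P_2)(P_2/Q_1) = -11.7000 × 20.9/1369.47 ≈ -0.179.
%ΔQ_1 ≈ ε × %ΔP_2 = -0.179 × (-21.1%) = 3.8%.

3.8%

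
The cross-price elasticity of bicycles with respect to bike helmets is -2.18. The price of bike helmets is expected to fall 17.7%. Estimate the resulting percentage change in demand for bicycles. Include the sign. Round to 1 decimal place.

%ΔQ ≈ ε × %ΔP of bike helmets = -2.18 × (-17.7%) = 38.6%.

38.6%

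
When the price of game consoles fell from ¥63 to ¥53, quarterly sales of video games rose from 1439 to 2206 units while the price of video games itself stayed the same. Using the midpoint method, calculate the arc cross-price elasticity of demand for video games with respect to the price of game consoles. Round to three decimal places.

ΔQ_A = 2206 − 1439 = 767; ΔP_B = 53 − 63 = -10.
Midpoints: Q̄_A = 1822.5, P̄_B = 58.00.
ε = (ΔQ_A/Q̄_A)/(ΔP_B/P̄_B) = (767/1822.5)/(-10/58.00) ≈ -2.441.
ε < 0: video games and game consoles are complements.

-2.441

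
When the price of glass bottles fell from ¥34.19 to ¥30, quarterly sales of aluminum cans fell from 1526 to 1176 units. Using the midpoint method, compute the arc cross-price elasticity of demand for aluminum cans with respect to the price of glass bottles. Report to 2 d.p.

ΔQ_A = 1176 − 1526 = -350; ΔP_B = 30 − 34.19 = -4.19.
Midpoints: Q̄_A = 1351.0, P̄_B = 32.09.
ε = (ΔQ_A/Q̄_A)/(ΔP_B/P̄_B) = (-350/1351.0)/(-4.19/32.09) ≈ 1.98.
ε > 0: aluminum cans and glass bottles are substitutes.

1.98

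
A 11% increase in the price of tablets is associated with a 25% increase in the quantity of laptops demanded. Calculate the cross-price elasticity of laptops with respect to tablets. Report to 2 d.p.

ε = (%ΔQ of laptops) / (%ΔP of tablets) = (25%) / (11%) ≈ 2.27.

2.27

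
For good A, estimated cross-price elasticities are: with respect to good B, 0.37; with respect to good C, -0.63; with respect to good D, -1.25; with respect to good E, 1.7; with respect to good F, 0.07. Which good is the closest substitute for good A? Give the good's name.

Substitutes have ε > 0. Among the positive values, 1.7 (good E) is largest.

good E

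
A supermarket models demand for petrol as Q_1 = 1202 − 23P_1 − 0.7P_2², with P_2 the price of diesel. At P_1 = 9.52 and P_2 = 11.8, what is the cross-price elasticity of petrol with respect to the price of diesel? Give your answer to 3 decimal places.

At P_1 = 9.52 and P_2 = 11.8: Q_1 = 885.572.
∂Q_1/∂P_2 = -1.4P_2 = -1.4(11.8) = -16.5200.
ε = (∂Q_1/∂P_2)(P_2/Q_1) = -16.5200 × (11.8/885.572) ≈ -0.220.

-0.220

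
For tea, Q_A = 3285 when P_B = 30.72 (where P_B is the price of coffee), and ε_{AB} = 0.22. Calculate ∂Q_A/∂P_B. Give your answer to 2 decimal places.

23.53

ε = (∂Q_A/∂P_B)·(P_B/Q_A) ⇒ ∂Q_A/∂P_B = ε·Q_A/P_B = 0.22 × 3285/30.72 ≈ 23.53.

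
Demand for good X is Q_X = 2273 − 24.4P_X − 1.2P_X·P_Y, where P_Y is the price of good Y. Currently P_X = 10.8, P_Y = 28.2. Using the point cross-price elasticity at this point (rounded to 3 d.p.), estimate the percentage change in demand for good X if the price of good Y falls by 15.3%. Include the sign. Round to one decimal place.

At P_X = 10.8, P_Y = 28.2: Q_X = 1644.008.
∂Q_X/∂P_Y = -1.2P_X = -12.9600.
ε = (∂Q_X/∂P_Y)(P_Y/Q_X) = -12.9600 × 28.2/1644.008 ≈ -0.222.
%ΔQ_X ≈ ε × %ΔP_Y = -0.222 × (-15.3%) = 3.4%.

3.4%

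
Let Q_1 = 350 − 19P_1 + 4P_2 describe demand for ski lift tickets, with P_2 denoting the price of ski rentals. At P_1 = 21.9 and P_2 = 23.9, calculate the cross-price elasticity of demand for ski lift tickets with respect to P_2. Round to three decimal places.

At P_1 = 21.9 and P_2 = 23.9: Q_1 = 29.5.
∂Q_1/∂P_2 = 4.
ε = (∂Q_1/∂P_2)(P_2/Q_1) = 4 × (23.9/29.5) ≈ 3.241.

3.241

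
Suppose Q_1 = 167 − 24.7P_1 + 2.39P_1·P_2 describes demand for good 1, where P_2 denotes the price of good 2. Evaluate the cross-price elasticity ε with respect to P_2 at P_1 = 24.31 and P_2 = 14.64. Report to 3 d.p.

2.039

At P_1 = 24.31 and P_2 = 14.64: Q_1 = 417.140.
∂Q_1/∂P_2 = 2.39P_1 = 2.39(24.31) = 58.1009.
ε = (∂Q_1/∂P_2)(P_2/Q_1) = 58.1009 × (14.64/417.140) ≈ 2.039.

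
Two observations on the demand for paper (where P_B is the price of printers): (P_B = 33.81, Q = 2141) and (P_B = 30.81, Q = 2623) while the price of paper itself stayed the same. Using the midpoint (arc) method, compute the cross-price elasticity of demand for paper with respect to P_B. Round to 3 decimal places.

-2.179

ΔQ_A = 2623 − 2141 = 482; ΔP_B = 30.81 − 33.81 = -3.
Midpoints: Q̄_A = 2382.0, P̄_B = 32.31.
ε = (ΔQ_A/Q̄_A)/(ΔP_B/P̄_B) = (482/2382.0)/(-3/32.31) ≈ -2.179.
ε < 0: paper and printers are complements.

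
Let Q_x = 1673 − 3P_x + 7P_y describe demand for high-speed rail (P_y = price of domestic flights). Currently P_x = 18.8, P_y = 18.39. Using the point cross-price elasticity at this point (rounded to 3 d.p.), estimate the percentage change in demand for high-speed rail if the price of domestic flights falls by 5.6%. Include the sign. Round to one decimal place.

-0.4%

At P_x = 18.8, P_y = 18.39: Q_x = 1745.33.
∂Q_x/∂P_y = 7.
ε = (∂Q_x/∂P_y)(P_y/Q_x) = 7.0000 × 18.39/1745.33 ≈ 0.074.
%ΔQ_x ≈ ε × %ΔP_y = 0.074 × (-5.6%) = -0.4%.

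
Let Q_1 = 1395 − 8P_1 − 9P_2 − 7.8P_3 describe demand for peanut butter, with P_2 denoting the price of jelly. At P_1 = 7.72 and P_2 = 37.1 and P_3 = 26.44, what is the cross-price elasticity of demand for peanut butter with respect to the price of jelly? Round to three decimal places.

-0.421

At P_1 = 7.72 and P_2 = 37.1 and P_3 = 26.44: Q_1 = 793.108.
∂Q_1/∂P_2 = -9.
ε = (∂Q_1/∂P_2)(P_2/Q_1) = -9 × (37.1/793.108) ≈ -0.421.
Since ε < 0, peanut butter and jelly are complements.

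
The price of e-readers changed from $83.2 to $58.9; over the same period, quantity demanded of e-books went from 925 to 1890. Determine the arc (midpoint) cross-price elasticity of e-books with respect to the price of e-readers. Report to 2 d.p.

ΔQ_A = 1890 − 925 = 965; ΔP_B = 58.9 − 83.2 = -24.3.
Midpoints: Q̄_A = 1407.5, P̄_B = 71.05.
ε = (ΔQ_A/Q̄_A)/(ΔP_B/P̄_B) = (965/1407.5)/(-24.3/71.05) ≈ -2.00.
ε < 0: e-books and e-readers are complements.

-2.00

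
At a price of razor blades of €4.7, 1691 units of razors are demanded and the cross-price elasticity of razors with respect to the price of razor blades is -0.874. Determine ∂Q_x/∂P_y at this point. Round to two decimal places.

-314.45

ε = (∂Q_x/∂P_y)·(P_y/Q_x) ⇒ ∂Q_x/∂P_y = ε·Q_x/P_y = -0.874 × 1691/4.7 ≈ -314.45.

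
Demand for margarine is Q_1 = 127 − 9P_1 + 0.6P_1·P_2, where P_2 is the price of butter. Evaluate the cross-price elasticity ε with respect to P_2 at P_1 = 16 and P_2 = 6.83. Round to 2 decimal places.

1.35

At P_1 = 16 and P_2 = 6.83: Q_1 = 48.568.
∂Q_1/∂P_2 = 0.6P_1 = 0.6(16) = 9.6000.
ε = (∂Q_1/∂P_2)(P_2/Q_1) = 9.6000 × (6.83/48.568) ≈ 1.35.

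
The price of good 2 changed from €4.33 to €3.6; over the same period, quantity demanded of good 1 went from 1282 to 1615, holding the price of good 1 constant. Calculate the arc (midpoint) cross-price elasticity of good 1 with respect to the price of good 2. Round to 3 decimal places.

-1.249

ΔQ_1 = 1615 − 1282 = 333; ΔP_2 = 3.6 − 4.33 = -0.73.
Midpoints: Q̄_1 = 1448.5, P̄_2 = 3.96.
ε = (ΔQ_1/Q̄_1)/(ΔP_2/P̄_2) = (333/1448.5)/(-0.73/3.96) ≈ -1.249.
ε < 0: good 1 and good 2 are complements.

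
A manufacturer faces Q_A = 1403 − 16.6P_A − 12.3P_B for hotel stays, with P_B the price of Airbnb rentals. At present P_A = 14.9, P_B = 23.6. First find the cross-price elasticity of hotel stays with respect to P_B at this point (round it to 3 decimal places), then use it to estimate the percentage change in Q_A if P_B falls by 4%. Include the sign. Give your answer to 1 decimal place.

1.3%

At P_A = 14.9, P_B = 23.6: Q_A = 865.38.
∂Q_A/∂P_B = -12.3.
ε = (∂Q_A/∂P_B)(P_B/Q_A) = -12.3000 × 23.6/865.38 ≈ -0.335.
%ΔQ_A ≈ ε × %ΔP_B = -0.335 × (-4%) = 1.3%.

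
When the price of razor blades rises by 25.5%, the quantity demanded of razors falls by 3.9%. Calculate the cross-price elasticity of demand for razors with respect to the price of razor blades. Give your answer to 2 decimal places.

ε = (%ΔQ of razors) / (%ΔP of razor blades) = (-3.9%) / (25.5%) ≈ -0.15.
Negative cross-price elasticity: complements.

-0.15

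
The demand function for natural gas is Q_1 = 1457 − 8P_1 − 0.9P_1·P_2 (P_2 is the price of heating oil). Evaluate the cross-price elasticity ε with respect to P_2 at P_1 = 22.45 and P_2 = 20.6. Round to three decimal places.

At P_1 = 22.45 and P_2 = 20.6: Q_1 = 861.177.
∂Q_1/∂P_2 = -0.9P_1 = -0.9(22.45) = -20.2050.
ε = (∂Q_1/∂P_2)(P_2/Q_1) = -20.2050 × (20.6/861.177) ≈ -0.483.

-0.483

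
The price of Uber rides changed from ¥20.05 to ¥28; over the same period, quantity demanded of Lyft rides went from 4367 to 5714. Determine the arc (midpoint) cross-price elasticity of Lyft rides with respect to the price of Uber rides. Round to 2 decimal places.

0.81

ΔQ_A = 5714 − 4367 = 1347; ΔP_B = 28 − 20.05 = 7.95.
Midpoints: Q̄_A = 5040.5, P̄_B = 24.02.
ε = (ΔQ_A/Q̄_A)/(ΔP_B/P̄_B) = (1347/5040.5)/(7.95/24.02) ≈ 0.81.
ε > 0: Lyft rides and Uber rides are substitutes.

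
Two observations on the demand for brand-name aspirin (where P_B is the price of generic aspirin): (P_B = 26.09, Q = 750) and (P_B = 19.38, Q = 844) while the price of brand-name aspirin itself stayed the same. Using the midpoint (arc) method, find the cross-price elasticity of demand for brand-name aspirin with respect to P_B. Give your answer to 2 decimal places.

ΔQ_A = 844 − 750 = 94; ΔP_B = 19.38 − 26.09 = -6.71.
Midpoints: Q̄_A = 797.0, P̄_B = 22.73.
ε = (ΔQ_A/Q̄_A)/(ΔP_B/P̄_B) = (94/797.0)/(-6.71/22.73) ≈ -0.40.
ε < 0: brand-name aspirin and generic aspirin are complements.

-0.40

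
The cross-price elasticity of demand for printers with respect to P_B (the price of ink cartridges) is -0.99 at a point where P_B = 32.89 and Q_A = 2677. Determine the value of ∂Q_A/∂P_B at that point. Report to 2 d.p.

-80.58

ε = (∂Q_A/∂P_B)·(P_B/Q_A) ⇒ ∂Q_A/∂P_B = ε·Q_A/P_B = -0.99 × 2677/32.89 ≈ -80.58.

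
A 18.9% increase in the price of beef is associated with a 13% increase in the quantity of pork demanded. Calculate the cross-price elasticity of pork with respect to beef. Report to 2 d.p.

ε = (%ΔQ of pork) / (%ΔP of beef) = (13%) / (18.9%) ≈ 0.69.
Positive cross-price elasticity: substitutes.

0.69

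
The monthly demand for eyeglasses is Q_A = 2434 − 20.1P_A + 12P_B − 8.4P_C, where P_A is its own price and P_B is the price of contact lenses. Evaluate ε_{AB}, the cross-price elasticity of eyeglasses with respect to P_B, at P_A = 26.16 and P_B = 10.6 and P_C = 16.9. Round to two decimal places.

At P_A = 26.16 and P_B = 10.6 and P_C = 16.9: Q_A = 1893.424.
∂Q_A/∂P_B = 12.
ε = (∂Q_A/∂P_B)(P_B/Q_A) = 12 × (10.6/1893.424) ≈ 0.07.

0.07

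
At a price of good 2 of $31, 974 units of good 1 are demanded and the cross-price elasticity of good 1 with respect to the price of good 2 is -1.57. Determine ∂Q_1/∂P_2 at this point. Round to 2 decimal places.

ε = (∂Q_1/∂P_2)·(P_2/Q_1) ⇒ ∂Q_1/∂P_2 = ε·Q_1/P_2 = -1.57 × 974/31 ≈ -49.33.

-49.33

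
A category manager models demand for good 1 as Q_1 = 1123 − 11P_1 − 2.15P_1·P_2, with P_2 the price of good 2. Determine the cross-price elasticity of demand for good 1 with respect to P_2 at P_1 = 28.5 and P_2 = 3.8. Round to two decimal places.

At P_1 = 28.5 and P_2 = 3.8: Q_1 = 576.655.
∂Q_1/∂P_2 = -2.15P_1 = -2.15(28.5) = -61.2750.
ε = (∂Q_1/∂P_2)(P_2/Q_1) = -61.2750 × (3.8/576.655) ≈ -0.40.
ε < 0: complements.

-0.40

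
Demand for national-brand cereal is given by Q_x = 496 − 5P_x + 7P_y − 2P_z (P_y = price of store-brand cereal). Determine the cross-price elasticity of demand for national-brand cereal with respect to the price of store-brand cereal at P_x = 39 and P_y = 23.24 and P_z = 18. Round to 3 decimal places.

At P_x = 39 and P_y = 23.24 and P_z = 18: Q_x = 427.68.
∂Q_x/∂P_y = 7.
ε = (∂Q_x/∂P_y)(P_y/Q_x) = 7 × (23.24/427.68) ≈ 0.380.

0.380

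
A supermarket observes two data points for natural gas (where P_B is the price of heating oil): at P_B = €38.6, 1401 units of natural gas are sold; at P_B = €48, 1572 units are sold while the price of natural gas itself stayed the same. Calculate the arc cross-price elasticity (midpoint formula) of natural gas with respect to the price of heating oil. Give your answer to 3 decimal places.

0.530

ΔQ_A = 1572 − 1401 = 171; ΔP_B = 48 − 38.6 = 9.4.
Midpoints: Q̄_A = 1486.5, P̄_B = 43.30.
ε = (ΔQ_A/Q̄_A)/(ΔP_B/P̄_B) = (171/1486.5)/(9.4/43.30) ≈ 0.530.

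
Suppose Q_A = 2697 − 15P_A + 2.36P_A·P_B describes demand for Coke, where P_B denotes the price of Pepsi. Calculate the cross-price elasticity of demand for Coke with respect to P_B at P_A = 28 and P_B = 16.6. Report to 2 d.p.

0.33

At P_A = 28 and P_B = 16.6: Q_A = 3373.928.
∂Q_A/∂P_B = 2.36P_A = 2.36(28) = 66.0800.
ε = (∂Q_A/∂P_B)(P_B/Q_A) = 66.0800 × (16.6/3373.928) ≈ 0.33.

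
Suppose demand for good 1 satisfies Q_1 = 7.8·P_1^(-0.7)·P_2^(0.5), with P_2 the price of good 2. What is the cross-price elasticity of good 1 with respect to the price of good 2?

0.50

In a log-linear (constant-elasticity) demand function, the coefficient on the exponent of P_2 is the cross-price elasticity.
ε = 0.50. Positive, so good 1 and good 2 are substitutes.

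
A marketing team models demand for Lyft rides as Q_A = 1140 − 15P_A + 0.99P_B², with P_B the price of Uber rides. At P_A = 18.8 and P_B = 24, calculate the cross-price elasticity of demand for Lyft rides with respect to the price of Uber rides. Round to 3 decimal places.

At P_A = 18.8 and P_B = 24: Q_A = 1428.24.
∂Q_A/∂P_B = 1.98P_B = 1.98(24) = 47.5200.
ε = (∂Q_A/∂P_B)(P_B/Q_A) = 47.5200 × (24/1428.24) ≈ 0.799.
ε > 0: substitutes.

0.799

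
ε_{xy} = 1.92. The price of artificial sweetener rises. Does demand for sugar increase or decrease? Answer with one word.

ε > 0 and the price of artificial sweetener rises, so the quantity of sugar moves in the same direction: it increases.

increase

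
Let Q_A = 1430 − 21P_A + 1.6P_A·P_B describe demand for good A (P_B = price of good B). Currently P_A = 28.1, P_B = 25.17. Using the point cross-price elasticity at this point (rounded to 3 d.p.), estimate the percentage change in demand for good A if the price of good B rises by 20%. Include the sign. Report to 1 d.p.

At P_A = 28.1, P_B = 25.17: Q_A = 1971.543.
∂Q_A/∂P_B = 1.6P_A = 44.9600.
ε = (∂Q_A/∂P_B)(P_B/Q_A) = 44.9600 × 25.17/1971.543 ≈ 0.574.
%ΔQ_A ≈ ε × %ΔP_B = 0.574 × (20%) = 11.5%.

11.5%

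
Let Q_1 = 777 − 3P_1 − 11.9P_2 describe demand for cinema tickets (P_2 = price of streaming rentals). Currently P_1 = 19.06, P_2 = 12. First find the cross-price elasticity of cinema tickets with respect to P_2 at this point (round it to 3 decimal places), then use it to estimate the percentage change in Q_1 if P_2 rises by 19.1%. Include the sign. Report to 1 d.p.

-4.7%

At P_1 = 19.06, P_2 = 12: Q_1 = 577.02.
∂Q_1/∂P_2 = -11.9.
ε = (∂Q_1/∂P_2)(P_2/Q_1) = -11.9000 × 12/577.02 ≈ -0.247.
%ΔQ_1 ≈ ε × %ΔP_2 = -0.247 × (19.1%) = -4.7%.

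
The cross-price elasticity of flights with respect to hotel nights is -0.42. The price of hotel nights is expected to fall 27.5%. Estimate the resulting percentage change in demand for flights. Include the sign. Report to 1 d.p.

11.6%

%ΔQ ≈ ε × %ΔP of hotel nights = -0.42 × (-27.5%) = 11.6%.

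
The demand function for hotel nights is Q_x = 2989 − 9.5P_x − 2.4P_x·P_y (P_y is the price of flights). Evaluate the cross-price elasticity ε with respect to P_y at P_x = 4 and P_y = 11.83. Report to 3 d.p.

At P_x = 4 and P_y = 11.83: Q_x = 2837.432.
∂Q_x/∂P_y = -2.4P_x = -2.4(4) = -9.6000.
ε = (∂Q_x/∂P_y)(P_y/Q_x) = -9.6000 × (11.83/2837.432) ≈ -0.040.

-0.040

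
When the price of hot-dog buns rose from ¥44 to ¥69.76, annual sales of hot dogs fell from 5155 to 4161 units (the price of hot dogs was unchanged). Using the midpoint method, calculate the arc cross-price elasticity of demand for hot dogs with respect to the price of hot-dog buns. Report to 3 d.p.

-0.471

ΔQ_A = 4161 − 5155 = -994; ΔP_B = 69.76 − 44 = 25.76.
Midpoints: Q̄_A = 4658.0, P̄_B = 56.88.
ε = (ΔQ_A/Q̄_A)/(ΔP_B/P̄_B) = (-994/4658.0)/(25.76/56.88) ≈ -0.471.
ε < 0: hot dogs and hot-dog buns are complements.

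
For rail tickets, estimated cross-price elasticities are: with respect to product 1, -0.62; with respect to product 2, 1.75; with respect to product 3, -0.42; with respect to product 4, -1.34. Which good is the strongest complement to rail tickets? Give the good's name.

Complements have ε < 0. The most negative value is -1.34 (product 4).

product 4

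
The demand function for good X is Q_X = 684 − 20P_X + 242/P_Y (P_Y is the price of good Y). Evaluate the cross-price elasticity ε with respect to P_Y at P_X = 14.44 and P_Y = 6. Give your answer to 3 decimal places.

At P_X = 14.44 and P_Y = 6: Q_X = 435.533.
∂Q_X/∂P_Y = −242/P_Y² = -6.7222.
ε = (∂Q_X/∂P_Y)(P_Y/Q_X) = -6.7222 × (6/435.533) ≈ -0.093.
ε < 0: complements.

-0.093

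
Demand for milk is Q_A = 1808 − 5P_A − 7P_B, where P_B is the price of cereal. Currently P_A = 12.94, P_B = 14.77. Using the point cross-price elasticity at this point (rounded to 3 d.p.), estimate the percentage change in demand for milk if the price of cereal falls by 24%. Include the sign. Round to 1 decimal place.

At P_A = 12.94, P_B = 14.77: Q_A = 1639.91.
∂Q_A/∂P_B = -7.
ε = (∂Q_A/∂P_B)(P_B/Q_A) = -7.0000 × 14.77/1639.91 ≈ -0.063.
%ΔQ_A ≈ ε × %ΔP_B = -0.063 × (-24%) = 1.5%.

1.5%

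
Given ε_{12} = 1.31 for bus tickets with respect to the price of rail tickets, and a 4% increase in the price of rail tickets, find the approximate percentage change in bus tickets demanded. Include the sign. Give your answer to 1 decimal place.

%ΔQ ≈ ε × %ΔP of rail tickets = 1.31 × (4%) = 5.2%.

5.2%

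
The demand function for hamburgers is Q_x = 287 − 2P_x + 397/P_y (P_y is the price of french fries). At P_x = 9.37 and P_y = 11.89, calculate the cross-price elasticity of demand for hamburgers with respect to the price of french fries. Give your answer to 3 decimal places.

-0.111

At P_x = 9.37 and P_y = 11.89: Q_x = 301.649.
∂Q_x/∂P_y = −397/P_y² = -2.8082.
ε = (∂Q_x/∂P_y)(P_y/Q_x) = -2.8082 × (11.89/301.649) ≈ -0.111.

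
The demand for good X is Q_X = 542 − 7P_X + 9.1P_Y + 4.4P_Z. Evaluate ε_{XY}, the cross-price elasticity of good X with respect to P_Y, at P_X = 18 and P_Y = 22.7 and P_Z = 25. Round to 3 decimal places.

0.282

At P_X = 18 and P_Y = 22.7 and P_Z = 25: Q_X = 732.57.
∂Q_X/∂P_Y = 9.1.
ε = (∂Q_X/∂P_Y)(P_Y/Q_X) = 9.1 × (22.7/732.57) ≈ 0.282.
Since ε > 0, good X and good Y are substitutes.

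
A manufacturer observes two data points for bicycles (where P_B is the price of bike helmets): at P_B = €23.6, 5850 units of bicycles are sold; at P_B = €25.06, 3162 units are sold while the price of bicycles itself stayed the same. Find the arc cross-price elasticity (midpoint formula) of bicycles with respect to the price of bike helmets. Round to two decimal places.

ΔQ_A = 3162 − 5850 = -2688; ΔP_B = 25.06 − 23.6 = 1.46.
Midpoints: Q̄_A = 4506.0, P̄_B = 24.33.
ε = (ΔQ_A/Q̄_A)/(ΔP_B/P̄_B) = (-2688/4506.0)/(1.46/24.33) ≈ -9.94.

-9.94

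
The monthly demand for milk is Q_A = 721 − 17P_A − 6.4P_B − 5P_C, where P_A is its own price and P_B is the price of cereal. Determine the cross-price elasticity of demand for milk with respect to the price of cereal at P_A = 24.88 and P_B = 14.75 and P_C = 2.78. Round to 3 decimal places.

-0.498

At P_A = 24.88 and P_B = 14.75 and P_C = 2.78: Q_A = 189.74.
∂Q_A/∂P_B = -6.4.
ε = (∂Q_A/∂P_B)(P_B/Q_A) = -6.4 × (14.75/189.74) ≈ -0.498.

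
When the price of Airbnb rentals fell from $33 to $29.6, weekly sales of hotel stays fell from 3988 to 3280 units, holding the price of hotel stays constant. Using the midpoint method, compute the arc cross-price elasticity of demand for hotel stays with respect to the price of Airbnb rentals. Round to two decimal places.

ΔQ_A = 3280 − 3988 = -708; ΔP_B = 29.6 − 33 = -3.4.
Midpoints: Q̄_A = 3634.0, P̄_B = 31.30.
ε = (ΔQ_A/Q̄_A)/(ΔP_B/P̄_B) = (-708/3634.0)/(-3.4/31.30) ≈ 1.79.

1.79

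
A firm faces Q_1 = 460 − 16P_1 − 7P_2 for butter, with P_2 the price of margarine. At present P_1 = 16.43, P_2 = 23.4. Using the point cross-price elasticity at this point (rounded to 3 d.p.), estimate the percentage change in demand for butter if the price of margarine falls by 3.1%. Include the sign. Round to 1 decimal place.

15.2%

At P_1 = 16.43, P_2 = 23.4: Q_1 = 33.32.
∂Q_1/∂P_2 = -7.
ε = (∂Q_1/∂P_2)(P_2/Q_1) = -7.0000 × 23.4/33.32 ≈ -4.916.
%ΔQ_1 ≈ ε × %ΔP_2 = -4.916 × (-3.1%) = 15.2%.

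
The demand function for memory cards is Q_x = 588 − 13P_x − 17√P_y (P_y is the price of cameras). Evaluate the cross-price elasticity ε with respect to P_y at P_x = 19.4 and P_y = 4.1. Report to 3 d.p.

-0.057

At P_x = 19.4 and P_y = 4.1: Q_x = 301.378.
∂Q_x/∂P_y = -17/(2√P_y) = -17/(2√4.1) = -4.1979.
ε = (∂Q_x/∂P_y)(P_y/Q_x) = -4.1979 × (4.1/301.378) ≈ -0.057.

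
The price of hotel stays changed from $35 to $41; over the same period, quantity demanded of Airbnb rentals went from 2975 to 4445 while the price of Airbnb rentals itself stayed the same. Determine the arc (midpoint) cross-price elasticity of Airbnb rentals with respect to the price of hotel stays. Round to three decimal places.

ΔQ_A = 4445 − 2975 = 1470; ΔP_B = 41 − 35 = 6.
Midpoints: Q̄_A = 3710.0, P̄_B = 38.00.
ε = (ΔQ_A/Q̄_A)/(ΔP_B/P̄_B) = (1470/3710.0)/(6/38.00) ≈ 2.509.

2.509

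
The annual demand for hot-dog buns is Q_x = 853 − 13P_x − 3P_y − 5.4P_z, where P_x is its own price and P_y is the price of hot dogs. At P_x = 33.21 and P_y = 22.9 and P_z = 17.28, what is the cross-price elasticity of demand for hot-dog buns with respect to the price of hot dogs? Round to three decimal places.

At P_x = 33.21 and P_y = 22.9 and P_z = 17.28: Q_x = 259.258.
∂Q_x/∂P_y = -3.
ε = (∂Q_x/∂P_y)(P_y/Q_x) = -3 × (22.9/259.258) ≈ -0.265.

-0.265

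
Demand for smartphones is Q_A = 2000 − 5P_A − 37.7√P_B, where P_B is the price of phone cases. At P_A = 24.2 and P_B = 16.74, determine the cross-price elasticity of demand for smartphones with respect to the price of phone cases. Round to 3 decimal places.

-0.045

At P_A = 24.2 and P_B = 16.74: Q_A = 1724.752.
∂Q_A/∂P_B = -37.7/(2√P_B) = -37.7/(2√16.74) = -4.6072.
ε = (∂Q_A/∂P_B)(P_B/Q_A) = -4.6072 × (16.74/1724.752) ≈ -0.045.
ε < 0: complements.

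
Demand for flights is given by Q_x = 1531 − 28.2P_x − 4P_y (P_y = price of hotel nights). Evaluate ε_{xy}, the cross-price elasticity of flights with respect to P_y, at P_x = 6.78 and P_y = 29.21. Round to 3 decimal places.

-0.096

At P_x = 6.78 and P_y = 29.21: Q_x = 1222.964.
∂Q_x/∂P_y = -4.
ε = (∂Q_x/∂P_y)(P_y/Q_x) = -4 × (29.21/1222.964) ≈ -0.096.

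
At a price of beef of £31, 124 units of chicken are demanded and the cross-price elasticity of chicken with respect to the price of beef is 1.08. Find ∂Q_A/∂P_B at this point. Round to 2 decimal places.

ε = (∂Q_A/∂P_B)·(P_B/Q_A) ⇒ ∂Q_A/∂P_B = ε·Q_A/P_B = 1.08 × 124/31 ≈ 4.32.

4.32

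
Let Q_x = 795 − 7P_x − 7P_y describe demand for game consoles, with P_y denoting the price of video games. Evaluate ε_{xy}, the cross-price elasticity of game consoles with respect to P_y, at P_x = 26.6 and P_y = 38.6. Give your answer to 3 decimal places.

-0.798

At P_x = 26.6 and P_y = 38.6: Q_x = 338.6.
∂Q_x/∂P_y = -7.
ε = (∂Q_x/∂P_y)(P_y/Q_x) = -7 × (38.6/338.6) ≈ -0.798.
Since ε < 0, game consoles and video games are complements.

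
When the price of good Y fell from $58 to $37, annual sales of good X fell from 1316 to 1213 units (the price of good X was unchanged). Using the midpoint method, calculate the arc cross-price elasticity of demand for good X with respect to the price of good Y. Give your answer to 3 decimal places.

0.184

ΔQ_X = 1213 − 1316 = -103; ΔP_Y = 37 − 58 = -21.
Midpoints: Q̄_X = 1264.5, P̄_Y = 47.50.
ε = (ΔQ_X/Q̄_X)/(ΔP_Y/P̄_Y) = (-103/1264.5)/(-21/47.50) ≈ 0.184.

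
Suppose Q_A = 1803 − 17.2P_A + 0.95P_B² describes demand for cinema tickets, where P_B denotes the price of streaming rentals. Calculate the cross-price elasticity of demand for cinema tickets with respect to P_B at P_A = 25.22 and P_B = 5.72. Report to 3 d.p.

0.044

At P_A = 25.22 and P_B = 5.72: Q_A = 1400.298.
∂Q_A/∂P_B = 1.9P_B = 1.9(5.72) = 10.8680.
ε = (∂Q_A/∂P_B)(P_B/Q_A) = 10.8680 × (5.72/1400.298) ≈ 0.044.
ε > 0: substitutes.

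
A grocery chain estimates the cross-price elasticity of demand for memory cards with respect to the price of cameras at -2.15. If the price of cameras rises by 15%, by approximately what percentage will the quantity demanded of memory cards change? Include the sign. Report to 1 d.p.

-32.3%

%ΔQ ≈ ε × %ΔP of cameras = -2.15 × (15%) = -32.3%.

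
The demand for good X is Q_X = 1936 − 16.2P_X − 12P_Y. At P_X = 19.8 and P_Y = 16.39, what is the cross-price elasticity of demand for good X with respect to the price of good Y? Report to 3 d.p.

-0.139

At P_X = 19.8 and P_Y = 16.39: Q_X = 1418.56.
∂Q_X/∂P_Y = -12.
ε = (∂Q_X/∂P_Y)(P_Y/Q_X) = -12 × (16.39/1418.56) ≈ -0.139.
Since ε < 0, good X and good Y are complements.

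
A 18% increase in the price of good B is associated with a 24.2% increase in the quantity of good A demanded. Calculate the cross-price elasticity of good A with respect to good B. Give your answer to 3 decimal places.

1.344

ε = (%ΔQ of good A) / (%ΔP of good B) = (24.2%) / (18%) ≈ 1.344.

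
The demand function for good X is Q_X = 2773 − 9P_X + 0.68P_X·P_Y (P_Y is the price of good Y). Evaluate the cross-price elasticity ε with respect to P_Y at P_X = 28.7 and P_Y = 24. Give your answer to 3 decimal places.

0.157

At P_X = 28.7 and P_Y = 24: Q_X = 2983.084.
∂Q_X/∂P_Y = 0.68P_X = 0.68(28.7) = 19.5160.
ε = (∂Q_X/∂P_Y)(P_Y/Q_X) = 19.5160 × (24/2983.084) ≈ 0.157.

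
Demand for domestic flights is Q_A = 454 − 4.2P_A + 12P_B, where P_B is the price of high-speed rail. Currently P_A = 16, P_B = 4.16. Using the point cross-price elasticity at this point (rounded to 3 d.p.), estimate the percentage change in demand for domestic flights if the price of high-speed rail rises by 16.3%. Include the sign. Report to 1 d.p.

At P_A = 16, P_B = 4.16: Q_A = 436.72.
∂Q_A/∂P_B = 12.
ε = (∂Q_A/∂P_B)(P_B/Q_A) = 12.0000 × 4.16/436.72 ≈ 0.114.
%ΔQ_A ≈ ε × %ΔP_B = 0.114 × (16.3%) = 1.9%.

1.9%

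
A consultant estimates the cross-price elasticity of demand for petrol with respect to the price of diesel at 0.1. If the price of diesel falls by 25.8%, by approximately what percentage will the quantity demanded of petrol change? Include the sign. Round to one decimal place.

%ΔQ ≈ ε × %ΔP of diesel = 0.1 × (-25.8%) = -2.6%.

-2.6%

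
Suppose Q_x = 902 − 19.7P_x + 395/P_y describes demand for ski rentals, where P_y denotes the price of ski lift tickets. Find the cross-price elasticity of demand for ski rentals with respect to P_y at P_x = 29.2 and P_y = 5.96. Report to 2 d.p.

At P_x = 29.2 and P_y = 5.96: Q_x = 393.035.
∂Q_x/∂P_y = −395/P_y² = -11.1200.
ε = (∂Q_x/∂P_y)(P_y/Q_x) = -11.1200 × (5.96/393.035) ≈ -0.17.

-0.17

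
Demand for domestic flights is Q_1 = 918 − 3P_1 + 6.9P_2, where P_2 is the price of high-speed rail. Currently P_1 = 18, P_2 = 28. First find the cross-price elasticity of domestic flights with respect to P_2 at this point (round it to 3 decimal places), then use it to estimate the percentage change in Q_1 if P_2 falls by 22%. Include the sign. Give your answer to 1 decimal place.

At P_1 = 18, P_2 = 28: Q_1 = 1057.2.
∂Q_1/∂P_2 = 6.9.
ε = (∂Q_1/∂P_2)(P_2/Q_1) = 6.9000 × 28/1057.2 ≈ 0.183.
%ΔQ_1 ≈ ε × %ΔP_2 = 0.183 × (-22%) = -4.0%.

-4.0%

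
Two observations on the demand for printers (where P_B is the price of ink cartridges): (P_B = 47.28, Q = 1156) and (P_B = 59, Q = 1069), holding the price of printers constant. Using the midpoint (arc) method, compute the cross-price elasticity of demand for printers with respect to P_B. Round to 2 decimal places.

ΔQ_A = 1069 − 1156 = -87; ΔP_B = 59 − 47.28 = 11.72.
Midpoints: Q̄_A = 1112.5, P̄_B = 53.14.
ε = (ΔQ_A/Q̄_A)/(ΔP_B/P̄_B) = (-87/1112.5)/(11.72/53.14) ≈ -0.35.
ε < 0: printers and ink cartridges are complements.

-0.35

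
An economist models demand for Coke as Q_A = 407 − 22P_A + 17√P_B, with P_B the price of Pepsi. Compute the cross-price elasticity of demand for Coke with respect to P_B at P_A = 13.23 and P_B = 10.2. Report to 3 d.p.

0.159

At P_A = 13.23 and P_B = 10.2: Q_A = 170.234.
∂Q_A/∂P_B = 17/(2√P_B) = 17/(2√10.2) = 2.6615.
ε = (∂Q_A/∂P_B)(P_B/Q_A) = 2.6615 × (10.2/170.234) ≈ 0.159.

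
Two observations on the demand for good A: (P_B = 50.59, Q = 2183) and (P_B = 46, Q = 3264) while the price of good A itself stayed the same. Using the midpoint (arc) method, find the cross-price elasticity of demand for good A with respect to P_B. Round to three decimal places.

ΔQ_A = 3264 − 2183 = 1081; ΔP_B = 46 − 50.59 = -4.59.
Midpoints: Q̄_A = 2723.5, P̄_B = 48.30.
ε = (ΔQ_A/Q̄_A)/(ΔP_B/P̄_B) = (1081/2723.5)/(-4.59/48.30) ≈ -4.176.
ε < 0: good A and good B are complements.

-4.176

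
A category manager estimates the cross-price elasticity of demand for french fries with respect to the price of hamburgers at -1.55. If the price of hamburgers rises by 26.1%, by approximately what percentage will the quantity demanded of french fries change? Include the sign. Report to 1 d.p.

%ΔQ ≈ ε × %ΔP of hamburgers = -1.55 × (26.1%) = -40.5%.

-40.5%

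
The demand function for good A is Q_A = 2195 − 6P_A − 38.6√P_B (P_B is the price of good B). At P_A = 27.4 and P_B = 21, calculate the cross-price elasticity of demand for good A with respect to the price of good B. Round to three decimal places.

-0.048

At P_A = 27.4 and P_B = 21: Q_A = 1853.713.
∂Q_A/∂P_B = -38.6/(2√P_B) = -38.6/(2√21) = -4.2116.
ε = (∂Q_A/∂P_B)(P_B/Q_A) = -4.2116 × (21/1853.713) ≈ -0.048.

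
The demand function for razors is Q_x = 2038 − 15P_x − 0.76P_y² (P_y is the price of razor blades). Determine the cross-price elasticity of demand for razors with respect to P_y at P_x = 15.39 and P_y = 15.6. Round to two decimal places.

-0.23

At P_x = 15.39 and P_y = 15.6: Q_x = 1622.196.
∂Q_x/∂P_y = -1.52P_y = -1.52(15.6) = -23.7120.
ε = (∂Q_x/∂P_y)(P_y/Q_x) = -23.7120 × (15.6/1622.196) ≈ -0.23.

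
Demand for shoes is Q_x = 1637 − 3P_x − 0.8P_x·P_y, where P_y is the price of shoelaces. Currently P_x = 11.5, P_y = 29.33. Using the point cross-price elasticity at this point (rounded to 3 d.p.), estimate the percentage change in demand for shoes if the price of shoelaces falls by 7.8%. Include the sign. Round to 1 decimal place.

At P_x = 11.5, P_y = 29.33: Q_x = 1332.664.
∂Q_x/∂P_y = -0.8P_x = -9.2000.
ε = (∂Q_x/∂P_y)(P_y/Q_x) = -9.2000 × 29.33/1332.664 ≈ -0.202.
%ΔQ_x ≈ ε × %ΔP_y = -0.202 × (-7.8%) = 1.6%.

1.6%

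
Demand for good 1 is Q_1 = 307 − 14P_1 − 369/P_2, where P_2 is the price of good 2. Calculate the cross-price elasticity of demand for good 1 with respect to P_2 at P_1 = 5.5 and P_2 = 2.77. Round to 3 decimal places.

At P_1 = 5.5 and P_2 = 2.77: Q_1 = 96.787.
∂Q_1/∂P_2 = 369/P_2² = 48.0913.
ε = (∂Q_1/∂P_2)(P_2/Q_1) = 48.0913 × (2.77/96.787) ≈ 1.376.
ε > 0: substitutes.

1.376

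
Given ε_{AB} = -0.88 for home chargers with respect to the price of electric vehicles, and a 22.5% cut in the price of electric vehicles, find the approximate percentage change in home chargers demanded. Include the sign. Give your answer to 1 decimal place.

%ΔQ ≈ ε × %ΔP of electric vehicles = -0.88 × (-22.5%) = 19.8%.

19.8%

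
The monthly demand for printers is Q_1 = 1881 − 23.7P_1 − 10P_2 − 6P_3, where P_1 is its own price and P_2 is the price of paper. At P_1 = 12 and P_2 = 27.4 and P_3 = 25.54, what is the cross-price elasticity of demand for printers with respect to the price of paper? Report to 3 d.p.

-0.234

At P_1 = 12 and P_2 = 27.4 and P_3 = 25.54: Q_1 = 1169.36.
∂Q_1/∂P_2 = -10.
ε = (∂Q_1/∂P_2)(P_2/Q_1) = -10 × (27.4/1169.36) ≈ -0.234.
Since ε < 0, printers and paper are complements.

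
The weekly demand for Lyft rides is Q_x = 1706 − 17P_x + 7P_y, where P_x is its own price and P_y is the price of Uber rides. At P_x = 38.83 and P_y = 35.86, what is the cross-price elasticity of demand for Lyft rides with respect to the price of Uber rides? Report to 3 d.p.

0.194

At P_x = 38.83 and P_y = 35.86: Q_x = 1296.91.
∂Q_x/∂P_y = 7.
ε = (∂Q_x/∂P_y)(P_y/Q_x) = 7 × (35.86/1296.91) ≈ 0.194.
Since ε > 0, Lyft rides and Uber rides are substitutes.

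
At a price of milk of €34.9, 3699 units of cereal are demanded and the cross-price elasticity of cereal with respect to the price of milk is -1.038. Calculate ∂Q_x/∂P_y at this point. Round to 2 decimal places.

-110.02

ε = (∂Q_x/∂P_y)·(P_y/Q_x) ⇒ ∂Q_x/∂P_y = ε·Q_x/P_y = -1.038 × 3699/34.9 ≈ -110.02.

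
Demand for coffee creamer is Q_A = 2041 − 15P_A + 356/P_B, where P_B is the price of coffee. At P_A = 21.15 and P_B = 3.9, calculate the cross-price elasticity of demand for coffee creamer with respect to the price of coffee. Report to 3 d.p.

-0.050

At P_A = 21.15 and P_B = 3.9: Q_A = 1815.032.
∂Q_A/∂P_B = −356/P_B² = -23.4057.
ε = (∂Q_A/∂P_B)(P_B/Q_A) = -23.4057 × (3.9/1815.032) ≈ -0.050.
ε < 0: complements.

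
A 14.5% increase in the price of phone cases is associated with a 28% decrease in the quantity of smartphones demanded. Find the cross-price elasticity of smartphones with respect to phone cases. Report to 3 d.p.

-1.931

ε = (%ΔQ of smartphones) / (%ΔP of phone cases) = (-28%) / (14.5%) ≈ -1.931.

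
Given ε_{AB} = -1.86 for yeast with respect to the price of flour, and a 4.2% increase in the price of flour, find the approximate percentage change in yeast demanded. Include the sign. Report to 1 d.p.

%ΔQ ≈ ε × %ΔP of flour = -1.86 × (4.2%) = -7.8%.
Demand for yeast falls by about 7.8%.

-7.8%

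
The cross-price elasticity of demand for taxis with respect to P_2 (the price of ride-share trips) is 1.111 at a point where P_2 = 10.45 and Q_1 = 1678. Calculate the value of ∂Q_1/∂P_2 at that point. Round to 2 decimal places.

178.40

ε = (∂Q_1/∂P_2)·(P_2/Q_1) ⇒ ∂Q_1/∂P_2 = ε·Q_1/P_2 = 1.111 × 1678/10.45 ≈ 178.40.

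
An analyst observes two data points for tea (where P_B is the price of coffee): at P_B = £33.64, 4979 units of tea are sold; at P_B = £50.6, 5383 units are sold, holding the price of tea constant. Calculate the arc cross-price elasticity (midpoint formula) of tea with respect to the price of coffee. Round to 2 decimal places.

ΔQ_A = 5383 − 4979 = 404; ΔP_B = 50.6 − 33.64 = 16.96.
Midpoints: Q̄_A = 5181.0, P̄_B = 42.12.
ε = (ΔQ_A/Q̄_A)/(ΔP_B/P̄_B) = (404/5181.0)/(16.96/42.12) ≈ 0.19.
ε > 0: tea and coffee are substitutes.

0.19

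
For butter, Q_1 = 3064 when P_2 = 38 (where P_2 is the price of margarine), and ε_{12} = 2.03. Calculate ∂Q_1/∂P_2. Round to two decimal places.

163.68

ε = (∂Q_1/∂P_2)·(P_2/Q_1) ⇒ ∂Q_1/∂P_2 = ε·Q_1/P_2 = 2.03 × 3064/38 ≈ 163.68.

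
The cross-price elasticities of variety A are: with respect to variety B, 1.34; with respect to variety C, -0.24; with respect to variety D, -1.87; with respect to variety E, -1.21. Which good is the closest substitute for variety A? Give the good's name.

Substitutes have ε > 0. Among the positive values, 1.34 (variety B) is largest.

variety B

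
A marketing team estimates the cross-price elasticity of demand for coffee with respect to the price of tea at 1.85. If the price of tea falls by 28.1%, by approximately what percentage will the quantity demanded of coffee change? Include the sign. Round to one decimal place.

-52.0%

%ΔQ ≈ ε × %ΔP of tea = 1.85 × (-28.1%) = -52.0%.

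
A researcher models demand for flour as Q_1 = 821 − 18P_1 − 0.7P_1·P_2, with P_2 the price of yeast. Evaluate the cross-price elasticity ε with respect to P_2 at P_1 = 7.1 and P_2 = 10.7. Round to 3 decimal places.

At P_1 = 7.1 and P_2 = 10.7: Q_1 = 640.021.
∂Q_1/∂P_2 = -0.7P_1 = -0.7(7.1) = -4.9700.
ε = (∂Q_1/∂P_2)(P_2/Q_1) = -4.9700 × (10.7/640.021) ≈ -0.083.

-0.083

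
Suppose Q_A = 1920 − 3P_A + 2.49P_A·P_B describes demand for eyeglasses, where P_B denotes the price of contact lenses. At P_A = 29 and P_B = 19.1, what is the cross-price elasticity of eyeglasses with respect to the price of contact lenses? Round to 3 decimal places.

At P_A = 29 and P_B = 19.1: Q_A = 3212.211.
∂Q_A/∂P_B = 2.49P_A = 2.49(29) = 72.2100.
ε = (∂Q_A/∂P_B)(P_B/Q_A) = 72.2100 × (19.1/3212.211) ≈ 0.429.
ε > 0: substitutes.

0.429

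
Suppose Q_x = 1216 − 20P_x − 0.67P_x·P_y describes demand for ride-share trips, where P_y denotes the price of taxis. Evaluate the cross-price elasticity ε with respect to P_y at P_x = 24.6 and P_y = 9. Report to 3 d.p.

At P_x = 24.6 and P_y = 9: Q_x = 575.662.
∂Q_x/∂P_y = -0.67P_x = -0.67(24.6) = -16.4820.
ε = (∂Q_x/∂P_y)(P_y/Q_x) = -16.4820 × (9/575.662) ≈ -0.258.

-0.258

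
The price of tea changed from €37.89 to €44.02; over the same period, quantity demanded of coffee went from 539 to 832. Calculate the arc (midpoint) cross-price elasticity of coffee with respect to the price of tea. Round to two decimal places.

ΔQ_A = 832 − 539 = 293; ΔP_B = 44.02 − 37.89 = 6.13.
Midpoints: Q̄_A = 685.5, P̄_B = 40.95.
ε = (ΔQ_A/Q̄_A)/(ΔP_B/P̄_B) = (293/685.5)/(6.13/40.95) ≈ 2.86.

2.86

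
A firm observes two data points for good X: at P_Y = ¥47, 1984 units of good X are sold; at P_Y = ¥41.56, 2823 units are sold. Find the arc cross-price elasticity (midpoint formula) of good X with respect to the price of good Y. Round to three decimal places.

-2.841

ΔQ_X = 2823 − 1984 = 839; ΔP_Y = 41.56 − 47 = -5.44.
Midpoints: Q̄_X = 2403.5, P̄_Y = 44.28.
ε = (ΔQ_X/Q̄_X)/(ΔP_Y/P̄_Y) = (839/2403.5)/(-5.44/44.28) ≈ -2.841.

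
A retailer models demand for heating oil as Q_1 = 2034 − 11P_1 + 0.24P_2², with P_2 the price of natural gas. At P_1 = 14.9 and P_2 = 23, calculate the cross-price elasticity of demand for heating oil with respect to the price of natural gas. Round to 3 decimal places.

At P_1 = 14.9 and P_2 = 23: Q_1 = 1997.06.
∂Q_1/∂P_2 = 0.48P_2 = 0.48(23) = 11.0400.
ε = (∂Q_1/∂P_2)(P_2/Q_1) = 11.0400 × (23/1997.06) ≈ 0.127.

0.127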